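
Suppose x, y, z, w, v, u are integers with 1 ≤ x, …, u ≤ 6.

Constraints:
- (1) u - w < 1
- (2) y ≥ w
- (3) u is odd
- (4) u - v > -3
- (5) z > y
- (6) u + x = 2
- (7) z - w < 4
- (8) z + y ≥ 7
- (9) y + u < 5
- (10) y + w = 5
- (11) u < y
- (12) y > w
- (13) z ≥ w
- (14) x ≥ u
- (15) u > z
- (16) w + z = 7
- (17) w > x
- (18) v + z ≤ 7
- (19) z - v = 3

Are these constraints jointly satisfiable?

Constraints 5, 12, 14, 15, and 17 give z < u, u ≤ x, x < w, w < y, y < z. Chaining: z < u ≤ x < w < y < z, which forces z < z — impossible.

Unsatisfiable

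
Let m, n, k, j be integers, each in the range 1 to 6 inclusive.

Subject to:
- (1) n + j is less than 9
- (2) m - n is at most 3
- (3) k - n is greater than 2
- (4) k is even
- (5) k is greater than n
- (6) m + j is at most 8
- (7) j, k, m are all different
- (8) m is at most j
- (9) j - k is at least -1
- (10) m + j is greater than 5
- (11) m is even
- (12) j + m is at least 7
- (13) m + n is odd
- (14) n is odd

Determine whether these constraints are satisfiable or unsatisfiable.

The assignment m = 2, n = 1, k = 4, j = 5 works:
  constraint 1 holds since n + j = 6.
  constraint 2 holds since m - n = 1.
The rest check out directly.

Satisfiable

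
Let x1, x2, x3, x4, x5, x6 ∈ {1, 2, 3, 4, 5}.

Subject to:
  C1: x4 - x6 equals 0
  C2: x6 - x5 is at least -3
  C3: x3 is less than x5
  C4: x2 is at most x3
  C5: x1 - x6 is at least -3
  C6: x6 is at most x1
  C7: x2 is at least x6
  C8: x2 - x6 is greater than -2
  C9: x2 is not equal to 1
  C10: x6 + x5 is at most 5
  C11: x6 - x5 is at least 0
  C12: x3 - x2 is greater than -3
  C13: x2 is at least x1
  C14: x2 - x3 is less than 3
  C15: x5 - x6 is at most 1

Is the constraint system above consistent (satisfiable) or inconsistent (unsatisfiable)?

Unsatisfiable

Constraints 3, 4, 6, 11, and 13 give x6 ≤ x1, x1 ≤ x2, x2 ≤ x3, x3 < x5, x5 ≤ x6. Chaining: x6 ≤ x1 ≤ x2 ≤ x3 < x5 ≤ x6, which forces x6 < x6 — impossible.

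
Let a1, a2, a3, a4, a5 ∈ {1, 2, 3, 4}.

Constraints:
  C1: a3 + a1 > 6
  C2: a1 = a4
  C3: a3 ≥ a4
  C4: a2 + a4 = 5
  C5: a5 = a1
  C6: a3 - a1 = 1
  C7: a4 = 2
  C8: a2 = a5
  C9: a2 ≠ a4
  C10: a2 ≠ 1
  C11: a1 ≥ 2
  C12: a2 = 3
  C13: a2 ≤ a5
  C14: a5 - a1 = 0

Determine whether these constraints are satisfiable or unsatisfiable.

Unsatisfiable

Constraint 12 fixes a2 = 3 and constraint 7 fixes a4 = 2. Constraints 2, 5, and 8 give a2 = a5 = a1 = a4, so a2 = a4. But 3 ≠ 2 — contradiction.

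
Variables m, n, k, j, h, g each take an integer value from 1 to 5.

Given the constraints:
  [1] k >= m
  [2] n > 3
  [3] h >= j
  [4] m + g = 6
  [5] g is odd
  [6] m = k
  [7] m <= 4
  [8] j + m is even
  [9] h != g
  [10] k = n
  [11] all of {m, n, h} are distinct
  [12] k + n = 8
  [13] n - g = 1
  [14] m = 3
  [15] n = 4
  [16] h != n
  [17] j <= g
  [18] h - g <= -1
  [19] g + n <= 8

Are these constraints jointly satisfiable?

Constraint 14 fixes m = 3 and constraint 15 fixes n = 4. Constraints 6 and 10 give m = k = n, so m = n. But 3 ≠ 4 — contradiction.

Unsatisfiable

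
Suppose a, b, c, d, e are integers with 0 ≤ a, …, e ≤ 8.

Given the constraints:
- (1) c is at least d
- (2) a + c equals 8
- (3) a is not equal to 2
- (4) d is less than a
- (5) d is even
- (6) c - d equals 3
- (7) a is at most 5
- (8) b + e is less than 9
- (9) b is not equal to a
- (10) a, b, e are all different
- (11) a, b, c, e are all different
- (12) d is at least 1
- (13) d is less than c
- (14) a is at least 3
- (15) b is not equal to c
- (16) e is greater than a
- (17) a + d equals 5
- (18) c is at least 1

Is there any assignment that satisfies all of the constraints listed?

Satisfiable

Take a = 3, b = 2, c = 5, d = 2, e = 4. Then constraint 2: a + c = 8; constraint 6: c - d = 3; constraint 8: b + e = 6, and every other listed constraint is also met.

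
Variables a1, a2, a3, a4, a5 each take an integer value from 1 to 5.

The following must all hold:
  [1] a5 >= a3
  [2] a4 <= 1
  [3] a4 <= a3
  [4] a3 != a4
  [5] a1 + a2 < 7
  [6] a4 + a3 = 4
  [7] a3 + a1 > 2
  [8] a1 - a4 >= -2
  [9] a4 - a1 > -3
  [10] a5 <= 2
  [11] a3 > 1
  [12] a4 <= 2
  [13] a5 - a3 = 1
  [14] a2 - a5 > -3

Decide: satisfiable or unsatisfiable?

Unsatisfiable

From constraint 2: a4 ≤ 1. From constraints 1 and 10: a3 ≤ a5 ≤ 2. Hence a4 + a3 ≤ 3. But constraint 6 requires a4 + a3 = 4, and 4 > 3. Contradiction.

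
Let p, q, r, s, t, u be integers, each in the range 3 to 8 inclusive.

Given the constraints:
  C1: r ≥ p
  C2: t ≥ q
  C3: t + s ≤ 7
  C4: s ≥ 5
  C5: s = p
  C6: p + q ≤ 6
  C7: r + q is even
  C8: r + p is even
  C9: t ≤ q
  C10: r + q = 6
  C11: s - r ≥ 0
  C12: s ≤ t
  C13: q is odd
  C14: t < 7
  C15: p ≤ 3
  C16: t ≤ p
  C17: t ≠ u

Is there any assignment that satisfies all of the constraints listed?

From constraints 4 and 12: t ≥ s and s ≥ 5, so t ≥ 5. From constraints 15 and 16: t ≤ p and p ≤ 3, so t ≤ 3. But 3 < 5, so no value of t works.

Unsatisfiable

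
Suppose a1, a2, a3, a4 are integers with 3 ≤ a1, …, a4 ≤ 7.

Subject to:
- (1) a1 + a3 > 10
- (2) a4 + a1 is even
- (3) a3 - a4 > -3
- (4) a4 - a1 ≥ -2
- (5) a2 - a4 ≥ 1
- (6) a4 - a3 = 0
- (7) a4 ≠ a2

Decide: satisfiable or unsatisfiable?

Satisfiable

Take a1 = 7, a2 = 7, a3 = 5, a4 = 5. Then constraint 1: a1 + a3 = 12; constraint 3: a3 - a4 = 0, and every other listed constraint is also met.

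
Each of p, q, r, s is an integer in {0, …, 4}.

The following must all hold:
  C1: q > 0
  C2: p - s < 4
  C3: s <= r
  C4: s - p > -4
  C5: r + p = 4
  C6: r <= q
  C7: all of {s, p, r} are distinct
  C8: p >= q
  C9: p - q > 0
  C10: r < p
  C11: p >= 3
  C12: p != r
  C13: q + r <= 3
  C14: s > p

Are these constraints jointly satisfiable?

Constraints 3, 6, 9, and 14 give s ≤ r, r ≤ q, q < p, p < s. Chaining: s ≤ r ≤ q < p < s, which forces s < s — impossible.

Unsatisfiable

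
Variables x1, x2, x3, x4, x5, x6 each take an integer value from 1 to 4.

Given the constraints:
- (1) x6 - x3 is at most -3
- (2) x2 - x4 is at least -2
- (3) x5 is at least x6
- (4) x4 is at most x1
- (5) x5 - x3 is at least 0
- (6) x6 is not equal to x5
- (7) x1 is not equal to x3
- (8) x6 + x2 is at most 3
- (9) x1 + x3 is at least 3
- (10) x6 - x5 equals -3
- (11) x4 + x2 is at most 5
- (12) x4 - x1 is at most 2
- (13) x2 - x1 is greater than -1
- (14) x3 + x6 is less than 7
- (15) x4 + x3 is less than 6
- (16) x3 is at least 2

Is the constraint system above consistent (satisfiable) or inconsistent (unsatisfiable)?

Take x1 = 1, x2 = 1, x3 = 4, x4 = 1, x5 = 4, x6 = 1. Then constraint 1: x6 - x3 = -3; constraint 2: x2 - x4 = 0, and every other listed constraint is also met.

Satisfiable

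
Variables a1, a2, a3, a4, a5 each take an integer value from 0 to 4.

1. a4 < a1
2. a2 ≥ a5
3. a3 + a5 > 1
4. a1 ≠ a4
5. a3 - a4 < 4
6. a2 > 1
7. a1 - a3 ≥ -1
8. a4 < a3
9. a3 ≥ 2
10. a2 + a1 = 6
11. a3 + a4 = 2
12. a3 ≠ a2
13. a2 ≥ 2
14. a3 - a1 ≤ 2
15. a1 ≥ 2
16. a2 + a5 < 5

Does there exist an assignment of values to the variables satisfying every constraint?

The assignment a1 = 3, a2 = 3, a3 = 2, a4 = 0, a5 = 1 works:
  constraint 3 holds since a3 + a5 = 3.
  constraint 5 holds since a3 - a4 = 2.
  constraint 7 holds since a1 - a3 = 1.
The rest check out directly.

Satisfiable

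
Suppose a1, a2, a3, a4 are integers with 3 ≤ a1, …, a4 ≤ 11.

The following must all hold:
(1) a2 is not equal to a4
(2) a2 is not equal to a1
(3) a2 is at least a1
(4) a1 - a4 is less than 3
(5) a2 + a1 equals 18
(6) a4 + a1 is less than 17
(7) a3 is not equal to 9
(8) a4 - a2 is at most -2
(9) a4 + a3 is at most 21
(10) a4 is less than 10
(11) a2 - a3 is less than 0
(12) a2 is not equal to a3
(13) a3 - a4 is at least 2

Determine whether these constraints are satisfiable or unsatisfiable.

Satisfiable

Take a1 = 8, a2 = 10, a3 = 11, a4 = 8. Then constraint 4: a1 - a4 = 0; constraint 5: a2 + a1 = 18, and every other listed constraint is also met.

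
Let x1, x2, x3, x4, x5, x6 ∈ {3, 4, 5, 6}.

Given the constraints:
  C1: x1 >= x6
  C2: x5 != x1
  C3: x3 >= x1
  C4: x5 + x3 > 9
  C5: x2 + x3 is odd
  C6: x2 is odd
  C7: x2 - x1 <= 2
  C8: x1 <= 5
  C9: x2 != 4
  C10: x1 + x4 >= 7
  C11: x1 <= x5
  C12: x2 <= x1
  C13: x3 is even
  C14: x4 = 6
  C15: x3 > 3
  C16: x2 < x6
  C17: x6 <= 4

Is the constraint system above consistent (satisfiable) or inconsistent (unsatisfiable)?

Take x1 = 4, x2 = 3, x3 = 6, x4 = 6, x5 = 6, x6 = 4. Then constraint 4: x5 + x3 = 12; constraint 7: x2 - x1 = -1; constraint 10: x1 + x4 = 10, and every other listed constraint is also met.

Satisfiable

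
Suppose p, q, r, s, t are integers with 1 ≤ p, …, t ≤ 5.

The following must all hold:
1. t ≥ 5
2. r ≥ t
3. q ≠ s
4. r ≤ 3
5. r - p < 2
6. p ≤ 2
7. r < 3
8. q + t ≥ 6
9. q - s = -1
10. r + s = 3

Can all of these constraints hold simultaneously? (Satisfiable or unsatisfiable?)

From constraint 1: t ≥ 5. From constraints 2 and 4: t ≤ r and r ≤ 3, so t ≤ 3. But 3 < 5, so no value of t works.

Unsatisfiable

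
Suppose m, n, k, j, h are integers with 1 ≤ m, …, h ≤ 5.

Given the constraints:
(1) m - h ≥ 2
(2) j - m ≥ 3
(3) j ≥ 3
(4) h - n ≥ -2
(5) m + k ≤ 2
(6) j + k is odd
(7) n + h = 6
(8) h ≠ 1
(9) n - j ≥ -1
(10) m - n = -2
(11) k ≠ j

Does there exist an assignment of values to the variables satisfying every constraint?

Unsatisfiable

Constraints 1, 2, 4, and 9 give m − h ≥ 2, h − n ≥ -2, n − j ≥ -1, j − m ≥ 3.
Adding all 4 inequalities: the left sides telescope to 0, and the right sides sum to 2 + (-2) + (-1) + 3 = 2. So 0 ≥ 2, which is false.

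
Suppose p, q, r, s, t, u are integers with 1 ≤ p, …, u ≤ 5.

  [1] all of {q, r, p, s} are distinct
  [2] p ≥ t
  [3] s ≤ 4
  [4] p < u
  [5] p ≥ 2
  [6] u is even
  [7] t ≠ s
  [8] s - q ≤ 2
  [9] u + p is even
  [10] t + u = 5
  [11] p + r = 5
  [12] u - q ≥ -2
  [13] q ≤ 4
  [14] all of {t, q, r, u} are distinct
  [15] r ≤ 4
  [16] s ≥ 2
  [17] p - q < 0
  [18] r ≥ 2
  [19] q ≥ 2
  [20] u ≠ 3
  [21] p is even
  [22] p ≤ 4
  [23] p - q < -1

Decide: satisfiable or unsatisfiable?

Constraints 3, 5, 13, 15, 16, 18, 19, and 22 confine each of q, r, p, s to the 3 values {2, …, 4}.
Constraint 1 requires all 4 of them to be distinct, but only 3 values are available — impossible by the pigeonhole principle.

Unsatisfiable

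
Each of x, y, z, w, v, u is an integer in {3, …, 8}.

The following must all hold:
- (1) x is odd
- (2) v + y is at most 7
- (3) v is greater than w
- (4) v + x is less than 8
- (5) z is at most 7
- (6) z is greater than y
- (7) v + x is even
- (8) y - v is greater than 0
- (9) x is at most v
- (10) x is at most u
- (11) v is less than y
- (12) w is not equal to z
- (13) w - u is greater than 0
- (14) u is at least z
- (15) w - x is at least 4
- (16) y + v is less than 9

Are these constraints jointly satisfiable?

Constraints 3, 6, 8, 13, and 14 give z ≤ u, u < w, w < v, v < y, y < z. Chaining: z ≤ u < w < v < y < z, which forces z < z — impossible.

Unsatisfiable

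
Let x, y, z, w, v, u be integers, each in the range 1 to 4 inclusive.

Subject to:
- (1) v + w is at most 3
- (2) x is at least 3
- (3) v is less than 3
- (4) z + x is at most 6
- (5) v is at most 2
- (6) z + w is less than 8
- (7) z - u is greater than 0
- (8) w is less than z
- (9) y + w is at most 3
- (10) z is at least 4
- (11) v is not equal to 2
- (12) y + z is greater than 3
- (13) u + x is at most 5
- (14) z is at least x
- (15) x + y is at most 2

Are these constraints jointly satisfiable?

From constraint 10: z ≥ 4. From constraint 2: x ≥ 3. Hence z + x ≥ 7. But constraint 4 requires z + x ≤ 6, and 6 < 7. Contradiction.

Unsatisfiable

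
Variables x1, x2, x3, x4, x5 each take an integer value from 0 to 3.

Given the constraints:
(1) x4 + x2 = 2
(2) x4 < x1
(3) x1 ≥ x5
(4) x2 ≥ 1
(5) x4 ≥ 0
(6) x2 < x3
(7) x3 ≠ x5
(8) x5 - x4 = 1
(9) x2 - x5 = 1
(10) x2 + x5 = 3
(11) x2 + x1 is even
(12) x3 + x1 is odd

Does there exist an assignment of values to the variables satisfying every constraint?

Take x1 = 2, x2 = 2, x3 = 3, x4 = 0, x5 = 1. Then constraint 1: x4 + x2 = 2; constraint 8: x5 - x4 = 1, and every other listed constraint is also met.

Satisfiable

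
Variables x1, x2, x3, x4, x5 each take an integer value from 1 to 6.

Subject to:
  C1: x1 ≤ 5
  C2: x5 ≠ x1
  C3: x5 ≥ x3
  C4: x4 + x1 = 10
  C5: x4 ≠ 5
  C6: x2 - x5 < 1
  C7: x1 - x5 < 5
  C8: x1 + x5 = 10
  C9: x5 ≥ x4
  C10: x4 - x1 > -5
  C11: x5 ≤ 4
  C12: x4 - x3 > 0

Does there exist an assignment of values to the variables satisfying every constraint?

Unsatisfiable

From constraints 9 and 11: x4 ≤ x5 ≤ 4. From constraint 1: x1 ≤ 5. Hence x4 + x1 ≤ 9. But constraint 4 requires x4 + x1 = 10, and 10 > 9. Contradiction.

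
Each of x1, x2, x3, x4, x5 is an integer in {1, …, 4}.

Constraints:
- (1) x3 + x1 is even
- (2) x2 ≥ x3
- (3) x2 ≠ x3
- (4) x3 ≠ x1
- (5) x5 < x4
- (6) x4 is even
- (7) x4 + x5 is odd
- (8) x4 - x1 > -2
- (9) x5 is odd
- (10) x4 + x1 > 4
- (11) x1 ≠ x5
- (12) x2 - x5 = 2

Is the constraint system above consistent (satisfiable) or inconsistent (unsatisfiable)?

Satisfiable

The assignment x1 = 3, x2 = 3, x3 = 1, x4 = 2, x5 = 1 works:
  constraint 8 holds since x4 - x1 = -1.
  constraint 10 holds since x4 + x1 = 5.
  constraint 12 holds since x2 - x5 = 2.
The rest check out directly.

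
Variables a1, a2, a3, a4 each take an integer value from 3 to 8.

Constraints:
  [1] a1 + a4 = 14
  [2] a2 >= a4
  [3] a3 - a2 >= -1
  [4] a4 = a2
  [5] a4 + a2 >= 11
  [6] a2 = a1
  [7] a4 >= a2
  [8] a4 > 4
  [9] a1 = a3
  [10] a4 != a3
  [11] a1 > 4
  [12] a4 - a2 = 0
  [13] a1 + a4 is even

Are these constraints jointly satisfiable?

Unsatisfiable

From constraints 4, 6, and 9, a4 = a2 = a1 = a3, so a4 = a3. But constraint 10 says a4 ≠ a3. Contradiction.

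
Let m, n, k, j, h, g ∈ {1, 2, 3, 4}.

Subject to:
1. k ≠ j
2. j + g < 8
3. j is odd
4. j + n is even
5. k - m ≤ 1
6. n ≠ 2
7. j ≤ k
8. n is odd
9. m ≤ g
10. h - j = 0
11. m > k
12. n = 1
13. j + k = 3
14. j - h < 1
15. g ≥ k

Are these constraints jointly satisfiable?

One satisfying assignment is m = 4, n = 1, k = 2, j = 1, h = 1, g = 4.
For the less obvious constraints — constraint 2: j + g = 5; constraint 5: k - m = -2; constraint 10: h - j = 0 — and the others hold by inspection.

Satisfiable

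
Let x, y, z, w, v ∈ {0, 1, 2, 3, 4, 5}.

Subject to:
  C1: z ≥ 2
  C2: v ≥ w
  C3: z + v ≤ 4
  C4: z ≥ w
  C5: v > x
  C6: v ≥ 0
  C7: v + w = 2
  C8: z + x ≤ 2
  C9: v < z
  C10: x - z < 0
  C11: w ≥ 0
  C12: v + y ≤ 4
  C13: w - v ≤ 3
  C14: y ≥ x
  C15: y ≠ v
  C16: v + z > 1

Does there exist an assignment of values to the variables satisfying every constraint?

Take x = 0, y = 0, z = 2, w = 1, v = 1. Then constraint 3: z + v = 3; constraint 7: v + w = 2; constraint 8: z + x = 2, and every other listed constraint is also met.

Satisfiable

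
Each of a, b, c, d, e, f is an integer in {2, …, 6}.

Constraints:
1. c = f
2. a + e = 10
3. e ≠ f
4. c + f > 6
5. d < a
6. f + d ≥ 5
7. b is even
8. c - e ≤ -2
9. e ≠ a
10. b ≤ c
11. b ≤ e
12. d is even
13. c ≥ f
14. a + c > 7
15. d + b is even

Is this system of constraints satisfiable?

Satisfiable

Setting (a, b, c, d, e, f) = (4, 4, 4, 2, 6, 4) satisfies everything: constraint 2: a + e = 10; constraint 4: c + f = 8; constraint 6: f + d = 6, and the others follow.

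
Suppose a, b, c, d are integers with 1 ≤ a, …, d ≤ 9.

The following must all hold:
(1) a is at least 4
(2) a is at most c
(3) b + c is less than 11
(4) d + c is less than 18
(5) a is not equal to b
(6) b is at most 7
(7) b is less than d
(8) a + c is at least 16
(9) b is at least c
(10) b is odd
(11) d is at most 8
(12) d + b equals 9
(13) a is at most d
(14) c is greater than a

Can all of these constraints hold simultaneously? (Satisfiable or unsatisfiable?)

Unsatisfiable

From constraints 11 and 13: a ≤ d ≤ 8. From constraints 6 and 9: c ≤ b ≤ 7. Hence a + c ≤ 15. But constraint 8 requires a + c ≥ 16, and 16 > 15. Contradiction.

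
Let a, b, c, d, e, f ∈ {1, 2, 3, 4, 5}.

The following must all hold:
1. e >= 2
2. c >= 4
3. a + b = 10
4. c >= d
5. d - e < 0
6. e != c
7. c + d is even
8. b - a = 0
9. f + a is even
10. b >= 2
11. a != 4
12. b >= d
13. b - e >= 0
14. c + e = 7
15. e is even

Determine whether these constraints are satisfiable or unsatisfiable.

Try a = 5, b = 5, c = 5, d = 1, e = 2, f = 3.
Check constraint 3: a + b = 10; constraint 5: d - e = -1. The remaining constraints are straightforward to verify.

Satisfiable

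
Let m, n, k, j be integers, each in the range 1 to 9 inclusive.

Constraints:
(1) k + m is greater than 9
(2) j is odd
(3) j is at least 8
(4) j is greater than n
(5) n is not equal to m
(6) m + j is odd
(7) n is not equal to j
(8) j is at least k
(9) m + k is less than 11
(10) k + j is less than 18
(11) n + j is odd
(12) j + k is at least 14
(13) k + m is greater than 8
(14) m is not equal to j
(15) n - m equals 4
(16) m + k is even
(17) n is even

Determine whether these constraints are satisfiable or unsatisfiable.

Setting (m, n, k, j) = (4, 8, 6, 9) satisfies everything: constraint 1: k + m = 10; constraint 9: m + k = 10; constraint 10: k + j = 15, and the others follow.

Satisfiable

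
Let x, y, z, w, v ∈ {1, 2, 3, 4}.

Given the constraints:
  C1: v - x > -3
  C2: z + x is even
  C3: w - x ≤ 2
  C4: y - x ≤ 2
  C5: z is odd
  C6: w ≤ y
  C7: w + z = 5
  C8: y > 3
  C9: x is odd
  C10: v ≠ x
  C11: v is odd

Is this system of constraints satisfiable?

Setting (x, y, z, w, v) = (3, 4, 3, 2, 1) satisfies everything: constraint 1: v - x = -2; constraint 3: w - x = -1; constraint 4: y - x = 1, and the others follow.

Satisfiable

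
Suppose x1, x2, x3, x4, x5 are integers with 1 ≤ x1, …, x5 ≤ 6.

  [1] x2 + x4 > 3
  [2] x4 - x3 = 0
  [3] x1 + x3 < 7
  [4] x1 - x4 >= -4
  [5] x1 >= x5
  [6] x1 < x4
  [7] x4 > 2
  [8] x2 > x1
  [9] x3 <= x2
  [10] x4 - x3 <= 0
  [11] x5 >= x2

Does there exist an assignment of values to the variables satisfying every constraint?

Constraints 5, 6, 9, 10, and 11 give x1 < x4, x4 ≤ x3, x3 ≤ x2, x2 ≤ x5, x5 ≤ x1. Chaining: x1 < x4 ≤ x3 ≤ x2 ≤ x5 ≤ x1, which forces x1 < x1 — impossible.

Unsatisfiable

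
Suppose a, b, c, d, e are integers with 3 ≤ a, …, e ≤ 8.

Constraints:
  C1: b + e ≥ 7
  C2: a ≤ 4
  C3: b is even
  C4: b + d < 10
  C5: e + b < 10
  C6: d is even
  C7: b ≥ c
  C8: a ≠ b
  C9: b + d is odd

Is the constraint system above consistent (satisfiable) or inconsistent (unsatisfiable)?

Unsatisfiable

Constraint 3 makes b even and constraint 6 makes d even, so b + d must be even. Constraint 9 says b + d is odd — contradiction.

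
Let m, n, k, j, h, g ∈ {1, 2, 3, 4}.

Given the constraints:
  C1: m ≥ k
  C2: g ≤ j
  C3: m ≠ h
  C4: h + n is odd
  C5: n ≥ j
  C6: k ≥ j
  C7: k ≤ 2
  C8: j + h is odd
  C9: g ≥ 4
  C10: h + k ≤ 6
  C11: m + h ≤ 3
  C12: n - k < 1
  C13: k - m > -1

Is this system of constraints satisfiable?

Unsatisfiable

From constraints 2 and 9: j ≥ g and g ≥ 4, so j ≥ 4. From constraints 6 and 7: j ≤ k and k ≤ 2, so j ≤ 2. But 2 < 4, so no value of j works.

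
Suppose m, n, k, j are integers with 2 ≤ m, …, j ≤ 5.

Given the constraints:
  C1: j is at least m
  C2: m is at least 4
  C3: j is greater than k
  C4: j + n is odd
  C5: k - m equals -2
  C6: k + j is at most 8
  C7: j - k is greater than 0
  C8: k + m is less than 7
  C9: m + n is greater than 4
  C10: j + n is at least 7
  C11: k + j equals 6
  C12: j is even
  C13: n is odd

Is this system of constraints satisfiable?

Satisfiable

Take m = 4, n = 3, k = 2, j = 4. Then constraint 5: k - m = -2; constraint 6: k + j = 6; constraint 7: j - k = 2, and every other listed constraint is also met.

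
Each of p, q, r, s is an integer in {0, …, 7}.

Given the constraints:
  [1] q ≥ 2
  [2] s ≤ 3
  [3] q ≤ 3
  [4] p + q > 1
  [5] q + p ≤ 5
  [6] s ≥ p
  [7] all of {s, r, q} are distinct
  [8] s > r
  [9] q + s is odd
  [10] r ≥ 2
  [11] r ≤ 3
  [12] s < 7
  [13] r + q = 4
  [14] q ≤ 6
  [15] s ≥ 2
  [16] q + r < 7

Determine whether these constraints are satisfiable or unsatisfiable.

Unsatisfiable

Constraints 1, 2, 3, 10, 11, and 15 confine each of s, r, q to the 2 values {2, 3}.
Constraint 7 requires all 3 of them to be distinct, but only 2 values are available — impossible by the pigeonhole principle.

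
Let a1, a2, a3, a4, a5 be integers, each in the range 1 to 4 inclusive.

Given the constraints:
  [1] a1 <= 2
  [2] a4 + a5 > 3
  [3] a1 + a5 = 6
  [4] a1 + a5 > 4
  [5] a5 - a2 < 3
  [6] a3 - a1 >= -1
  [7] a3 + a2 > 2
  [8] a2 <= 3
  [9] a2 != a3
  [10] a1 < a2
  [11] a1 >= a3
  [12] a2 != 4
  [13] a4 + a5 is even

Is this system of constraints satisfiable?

Satisfiable

Setting (a1, a2, a3, a4, a5) = (2, 3, 2, 2, 4) satisfies everything: constraint 2: a4 + a5 = 6; constraint 3: a1 + a5 = 6, and the others follow.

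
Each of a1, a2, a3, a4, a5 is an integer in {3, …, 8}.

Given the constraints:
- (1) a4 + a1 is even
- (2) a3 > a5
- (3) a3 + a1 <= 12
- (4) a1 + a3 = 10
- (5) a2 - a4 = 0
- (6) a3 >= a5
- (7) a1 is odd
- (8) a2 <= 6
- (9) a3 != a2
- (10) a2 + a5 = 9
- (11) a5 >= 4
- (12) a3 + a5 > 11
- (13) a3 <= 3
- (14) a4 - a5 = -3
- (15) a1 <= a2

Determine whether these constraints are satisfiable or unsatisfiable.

From constraints 8 and 15: a1 ≤ a2 ≤ 6. From constraint 13: a3 ≤ 3. Hence a1 + a3 ≤ 9. But constraint 4 requires a1 + a3 = 10, and 10 > 9. Contradiction.

Unsatisfiable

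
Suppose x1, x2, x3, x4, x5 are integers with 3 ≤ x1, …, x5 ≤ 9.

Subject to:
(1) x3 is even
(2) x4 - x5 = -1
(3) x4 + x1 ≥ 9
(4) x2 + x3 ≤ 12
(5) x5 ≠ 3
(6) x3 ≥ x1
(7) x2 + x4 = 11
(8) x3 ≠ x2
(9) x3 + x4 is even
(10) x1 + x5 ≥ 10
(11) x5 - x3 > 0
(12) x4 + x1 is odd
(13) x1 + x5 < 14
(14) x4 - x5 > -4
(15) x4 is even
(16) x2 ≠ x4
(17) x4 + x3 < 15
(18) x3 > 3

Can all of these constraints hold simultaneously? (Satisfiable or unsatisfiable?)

The assignment x1 = 5, x2 = 5, x3 = 6, x4 = 6, x5 = 7 works:
  constraint 2 holds since x4 - x5 = -1.
  constraint 3 holds since x4 + x1 = 11.
  constraint 4 holds since x2 + x3 = 11.
The rest check out directly.

Satisfiable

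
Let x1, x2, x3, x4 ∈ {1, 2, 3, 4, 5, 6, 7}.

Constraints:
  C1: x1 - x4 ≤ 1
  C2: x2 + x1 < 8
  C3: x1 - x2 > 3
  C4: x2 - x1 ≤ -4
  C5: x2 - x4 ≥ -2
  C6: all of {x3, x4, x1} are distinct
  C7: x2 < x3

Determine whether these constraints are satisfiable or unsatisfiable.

Unsatisfiable

Constraints 1, 4, and 5 give x1 − x2 ≥ 4, x2 − x4 ≥ -2, x4 − x1 ≥ -1.
Adding all 3 inequalities: the left sides telescope to 0, and the right sides sum to 4 + (-2) + (-1) = 1. So 0 ≥ 1, which is false.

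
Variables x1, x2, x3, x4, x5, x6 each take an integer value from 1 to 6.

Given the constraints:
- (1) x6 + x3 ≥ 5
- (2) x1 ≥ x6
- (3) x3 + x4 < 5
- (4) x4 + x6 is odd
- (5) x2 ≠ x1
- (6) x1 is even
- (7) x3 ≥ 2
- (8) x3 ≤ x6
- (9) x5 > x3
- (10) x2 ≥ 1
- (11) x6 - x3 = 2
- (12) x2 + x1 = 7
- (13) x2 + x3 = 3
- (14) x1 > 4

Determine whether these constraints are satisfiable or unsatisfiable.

Try x1 = 6, x2 = 1, x3 = 2, x4 = 1, x5 = 6, x6 = 4.
Check constraint 1: x6 + x3 = 6; constraint 3: x3 + x4 = 3; constraint 11: x6 - x3 = 2. The remaining constraints are straightforward to verify.

Satisfiable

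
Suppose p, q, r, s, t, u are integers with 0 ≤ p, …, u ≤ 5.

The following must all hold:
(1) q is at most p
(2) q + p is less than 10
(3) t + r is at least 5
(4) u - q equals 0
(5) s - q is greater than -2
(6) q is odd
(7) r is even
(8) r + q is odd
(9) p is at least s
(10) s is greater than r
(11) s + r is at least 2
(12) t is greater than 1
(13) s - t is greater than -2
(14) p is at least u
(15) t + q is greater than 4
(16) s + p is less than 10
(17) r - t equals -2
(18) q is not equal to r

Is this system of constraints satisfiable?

Setting (p, q, r, s, t, u) = (5, 3, 2, 3, 4, 3) satisfies everything: constraint 2: q + p = 8; constraint 3: t + r = 6; constraint 4: u - q = 0, and the others follow.

Satisfiable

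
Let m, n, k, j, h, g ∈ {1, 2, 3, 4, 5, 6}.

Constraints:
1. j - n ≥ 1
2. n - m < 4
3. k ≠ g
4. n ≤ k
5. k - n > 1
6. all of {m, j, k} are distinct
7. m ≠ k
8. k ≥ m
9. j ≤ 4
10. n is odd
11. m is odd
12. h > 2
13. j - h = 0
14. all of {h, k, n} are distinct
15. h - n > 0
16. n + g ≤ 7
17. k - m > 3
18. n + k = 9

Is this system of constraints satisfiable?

Satisfiable

Take m = 1, n = 3, k = 6, j = 4, h = 4, g = 1. Then constraint 1: j - n = 1; constraint 2: n - m = 2, and every other listed constraint is also met.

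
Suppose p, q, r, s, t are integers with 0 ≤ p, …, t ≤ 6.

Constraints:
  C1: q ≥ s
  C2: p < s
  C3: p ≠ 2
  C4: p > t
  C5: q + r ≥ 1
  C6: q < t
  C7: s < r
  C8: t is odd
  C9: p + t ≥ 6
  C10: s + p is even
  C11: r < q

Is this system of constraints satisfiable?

Unsatisfiable

Constraints 2, 4, 6, 7, and 11 give r < q, q < t, t < p, p < s, s < r. Chaining: r < q < t < p < s < r, which forces r < r — impossible.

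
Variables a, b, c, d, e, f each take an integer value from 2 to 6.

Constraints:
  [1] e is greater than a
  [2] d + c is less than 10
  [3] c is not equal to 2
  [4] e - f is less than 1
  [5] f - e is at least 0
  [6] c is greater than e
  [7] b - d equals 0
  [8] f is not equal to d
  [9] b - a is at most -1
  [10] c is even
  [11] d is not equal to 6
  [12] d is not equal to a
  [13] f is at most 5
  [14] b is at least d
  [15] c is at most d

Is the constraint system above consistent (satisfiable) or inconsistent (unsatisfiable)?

Constraints 1, 6, 9, 14, and 15 give c ≤ d, d ≤ b, b < a, a < e, e < c. Chaining: c ≤ d ≤ b < a < e < c, which forces c < c — impossible.

Unsatisfiable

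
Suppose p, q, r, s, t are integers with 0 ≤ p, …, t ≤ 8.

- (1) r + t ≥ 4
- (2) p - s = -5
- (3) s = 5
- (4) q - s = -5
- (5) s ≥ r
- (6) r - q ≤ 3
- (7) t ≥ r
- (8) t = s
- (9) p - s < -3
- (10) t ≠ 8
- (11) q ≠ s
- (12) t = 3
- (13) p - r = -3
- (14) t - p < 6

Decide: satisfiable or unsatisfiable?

Constraint 12 fixes t = 3 and constraint 3 fixes s = 5, but constraint 8 requires t = s. Since 3 ≠ 5, contradiction.

Unsatisfiable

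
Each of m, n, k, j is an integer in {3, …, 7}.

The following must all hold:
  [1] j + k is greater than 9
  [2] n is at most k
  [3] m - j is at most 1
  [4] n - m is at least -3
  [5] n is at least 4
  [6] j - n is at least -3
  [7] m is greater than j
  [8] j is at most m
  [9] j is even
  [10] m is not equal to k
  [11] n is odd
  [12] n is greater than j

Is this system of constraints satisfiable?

Take m = 5, n = 5, k = 7, j = 4. Then constraint 1: j + k = 11; constraint 3: m - j = 1, and every other listed constraint is also met.

Satisfiable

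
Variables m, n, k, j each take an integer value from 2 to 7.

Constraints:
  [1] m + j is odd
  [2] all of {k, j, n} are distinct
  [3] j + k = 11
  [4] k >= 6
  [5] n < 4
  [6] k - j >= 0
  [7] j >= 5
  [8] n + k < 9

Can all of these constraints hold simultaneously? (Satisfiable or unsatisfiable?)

Satisfiable

Try m = 4, n = 2, k = 6, j = 5.
Check constraint 3: j + k = 11; constraint 6: k - j = 1. The remaining constraints are straightforward to verify.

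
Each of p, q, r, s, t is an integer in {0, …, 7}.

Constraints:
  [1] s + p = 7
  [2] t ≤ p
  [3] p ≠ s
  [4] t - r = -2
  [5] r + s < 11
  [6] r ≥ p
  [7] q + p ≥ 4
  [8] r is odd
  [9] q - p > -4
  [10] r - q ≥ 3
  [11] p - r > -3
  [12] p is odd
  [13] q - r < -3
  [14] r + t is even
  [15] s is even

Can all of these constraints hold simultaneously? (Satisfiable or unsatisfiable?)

Satisfiable

One satisfying assignment is p = 3, q = 1, r = 5, s = 4, t = 3.
For the less obvious constraints — constraint 1: s + p = 7; constraint 4: t - r = -2 — and the others hold by inspection.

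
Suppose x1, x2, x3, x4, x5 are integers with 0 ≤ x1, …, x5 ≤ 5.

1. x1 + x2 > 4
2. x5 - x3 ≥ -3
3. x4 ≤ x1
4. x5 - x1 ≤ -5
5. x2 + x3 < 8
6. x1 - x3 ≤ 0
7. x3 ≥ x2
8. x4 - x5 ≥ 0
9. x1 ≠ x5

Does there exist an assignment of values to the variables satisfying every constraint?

Constraints 2, 4, and 6 give x5 − x3 ≥ -3, x3 − x1 ≥ 0, x1 − x5 ≥ 5.
Adding all 3 inequalities: the left sides telescope to 0, and the right sides sum to (-3) + 0 + 5 = 2. So 0 ≥ 2, which is false.

Unsatisfiable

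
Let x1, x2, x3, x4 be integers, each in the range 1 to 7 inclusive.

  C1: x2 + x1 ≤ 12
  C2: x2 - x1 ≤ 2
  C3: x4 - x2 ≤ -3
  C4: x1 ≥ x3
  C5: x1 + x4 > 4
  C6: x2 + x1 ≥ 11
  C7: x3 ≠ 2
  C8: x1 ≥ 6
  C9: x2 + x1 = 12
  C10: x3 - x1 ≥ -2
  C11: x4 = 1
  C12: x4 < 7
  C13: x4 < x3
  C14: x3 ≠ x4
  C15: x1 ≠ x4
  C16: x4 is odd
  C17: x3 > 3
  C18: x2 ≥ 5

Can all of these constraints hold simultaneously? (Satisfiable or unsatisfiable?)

Setting (x1, x2, x3, x4) = (6, 6, 6, 1) satisfies everything: constraint 1: x2 + x1 = 12; constraint 2: x2 - x1 = 0, and the others follow.

Satisfiable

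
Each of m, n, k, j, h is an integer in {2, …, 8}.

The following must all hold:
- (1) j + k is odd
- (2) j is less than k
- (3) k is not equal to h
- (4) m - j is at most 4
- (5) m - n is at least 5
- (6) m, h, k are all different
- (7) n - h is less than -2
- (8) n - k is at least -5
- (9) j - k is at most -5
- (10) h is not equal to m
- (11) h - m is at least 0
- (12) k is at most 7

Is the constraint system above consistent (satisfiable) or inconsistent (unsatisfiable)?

Unsatisfiable

Constraints 4, 5, 8, and 9 give k − j ≥ 5, j − m ≥ -4, m − n ≥ 5, n − k ≥ -5.
Adding all 4 inequalities: the left sides telescope to 0, and the right sides sum to 5 + (-4) + 5 + (-5) = 1. So 0 ≥ 1, which is false.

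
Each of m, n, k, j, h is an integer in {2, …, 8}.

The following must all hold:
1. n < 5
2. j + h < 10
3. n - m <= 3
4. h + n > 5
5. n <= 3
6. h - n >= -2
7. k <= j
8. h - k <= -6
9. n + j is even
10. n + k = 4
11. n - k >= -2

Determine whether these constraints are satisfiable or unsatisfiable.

Unsatisfiable

Constraints 6, 8, and 11 give h − n ≥ -2, n − k ≥ -2, k − h ≥ 6.
Adding all 3 inequalities: the left sides telescope to 0, and the right sides sum to (-2) + (-2) + 6 = 2. So 0 ≥ 2, which is false.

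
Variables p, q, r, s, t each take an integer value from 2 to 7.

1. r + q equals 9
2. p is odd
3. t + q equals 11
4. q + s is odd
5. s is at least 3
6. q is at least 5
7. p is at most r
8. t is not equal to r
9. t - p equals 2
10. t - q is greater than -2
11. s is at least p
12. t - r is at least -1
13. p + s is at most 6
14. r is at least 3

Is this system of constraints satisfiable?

The assignment p = 3, q = 6, r = 3, s = 3, t = 5 works:
  constraint 1 holds since r + q = 9.
  constraint 3 holds since t + q = 11.
The rest check out directly.

Satisfiable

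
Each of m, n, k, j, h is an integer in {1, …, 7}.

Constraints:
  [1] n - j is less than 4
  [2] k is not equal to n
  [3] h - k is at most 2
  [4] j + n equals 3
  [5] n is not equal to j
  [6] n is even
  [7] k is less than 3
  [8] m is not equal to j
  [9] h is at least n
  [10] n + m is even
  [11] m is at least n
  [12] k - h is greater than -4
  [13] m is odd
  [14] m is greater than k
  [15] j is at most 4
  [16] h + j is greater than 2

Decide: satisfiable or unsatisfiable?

Unsatisfiable

Constraint 6 makes n even and constraint 13 makes m odd, so n + m must be odd. Constraint 10 says n + m is even — contradiction.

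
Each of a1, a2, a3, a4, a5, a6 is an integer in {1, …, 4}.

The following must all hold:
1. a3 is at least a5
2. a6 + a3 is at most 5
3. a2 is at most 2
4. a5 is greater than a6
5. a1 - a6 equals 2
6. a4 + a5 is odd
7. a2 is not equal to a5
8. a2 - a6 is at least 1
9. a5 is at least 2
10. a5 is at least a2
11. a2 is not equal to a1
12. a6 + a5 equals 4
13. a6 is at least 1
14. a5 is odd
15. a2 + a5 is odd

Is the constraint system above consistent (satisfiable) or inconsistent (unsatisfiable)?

The assignment a1 = 3, a2 = 2, a3 = 4, a4 = 2, a5 = 3, a6 = 1 works:
  constraint 2 holds since a6 + a3 = 5.
  constraint 5 holds since a1 - a6 = 2.
The rest check out directly.

Satisfiable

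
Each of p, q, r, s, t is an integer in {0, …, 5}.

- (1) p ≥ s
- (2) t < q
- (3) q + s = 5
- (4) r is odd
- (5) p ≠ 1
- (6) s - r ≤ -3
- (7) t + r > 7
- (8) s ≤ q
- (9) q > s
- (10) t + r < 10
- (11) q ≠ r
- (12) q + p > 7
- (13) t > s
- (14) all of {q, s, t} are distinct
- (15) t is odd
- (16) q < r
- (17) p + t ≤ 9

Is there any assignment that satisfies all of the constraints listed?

Try p = 5, q = 4, r = 5, s = 1, t = 3.
Check constraint 3: q + s = 5; constraint 6: s - r = -4; constraint 7: t + r = 8. The remaining constraints are straightforward to verify.

Satisfiable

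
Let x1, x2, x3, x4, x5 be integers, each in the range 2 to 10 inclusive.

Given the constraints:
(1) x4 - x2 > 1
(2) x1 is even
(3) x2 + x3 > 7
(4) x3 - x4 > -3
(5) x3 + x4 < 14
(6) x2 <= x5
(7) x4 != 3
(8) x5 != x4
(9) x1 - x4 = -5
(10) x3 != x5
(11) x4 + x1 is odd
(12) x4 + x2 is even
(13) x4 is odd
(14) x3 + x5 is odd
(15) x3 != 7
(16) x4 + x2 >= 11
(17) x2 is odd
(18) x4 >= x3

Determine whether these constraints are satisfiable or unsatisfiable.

Setting (x1, x2, x3, x4, x5) = (2, 5, 5, 7, 10) satisfies everything: constraint 1: x4 - x2 = 2; constraint 3: x2 + x3 = 10, and the others follow.

Satisfiable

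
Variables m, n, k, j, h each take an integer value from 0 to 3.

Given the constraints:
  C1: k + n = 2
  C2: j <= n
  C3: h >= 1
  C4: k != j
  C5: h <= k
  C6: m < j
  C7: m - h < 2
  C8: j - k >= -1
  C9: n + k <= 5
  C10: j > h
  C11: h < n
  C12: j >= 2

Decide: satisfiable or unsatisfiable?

Unsatisfiable

From constraints 3 and 5: k ≥ h ≥ 1. From constraints 2 and 12: n ≥ j ≥ 2. Hence k + n ≥ 3. But constraint 1 requires k + n = 2, and 2 < 3. Contradiction.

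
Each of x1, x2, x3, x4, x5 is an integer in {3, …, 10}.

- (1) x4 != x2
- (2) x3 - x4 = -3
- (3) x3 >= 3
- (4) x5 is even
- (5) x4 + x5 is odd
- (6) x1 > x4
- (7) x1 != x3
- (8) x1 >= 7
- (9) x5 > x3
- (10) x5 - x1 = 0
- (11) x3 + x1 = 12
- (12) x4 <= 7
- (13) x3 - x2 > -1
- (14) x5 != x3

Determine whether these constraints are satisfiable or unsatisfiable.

Satisfiable

Setting (x1, x2, x3, x4, x5) = (8, 3, 4, 7, 8) satisfies everything: constraint 2: x3 - x4 = -3; constraint 10: x5 - x1 = 0; constraint 11: x3 + x1 = 12, and the others follow.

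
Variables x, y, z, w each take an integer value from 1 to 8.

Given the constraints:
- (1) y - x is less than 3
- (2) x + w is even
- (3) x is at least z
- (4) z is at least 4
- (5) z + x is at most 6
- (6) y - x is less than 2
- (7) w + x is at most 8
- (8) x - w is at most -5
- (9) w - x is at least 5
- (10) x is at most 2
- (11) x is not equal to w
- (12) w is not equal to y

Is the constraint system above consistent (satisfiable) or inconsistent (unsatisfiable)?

From constraint 4: z ≥ 4. From constraints 3 and 10: z ≤ x and x ≤ 2, so z ≤ 2. But 2 < 4, so no value of z works.

Unsatisfiable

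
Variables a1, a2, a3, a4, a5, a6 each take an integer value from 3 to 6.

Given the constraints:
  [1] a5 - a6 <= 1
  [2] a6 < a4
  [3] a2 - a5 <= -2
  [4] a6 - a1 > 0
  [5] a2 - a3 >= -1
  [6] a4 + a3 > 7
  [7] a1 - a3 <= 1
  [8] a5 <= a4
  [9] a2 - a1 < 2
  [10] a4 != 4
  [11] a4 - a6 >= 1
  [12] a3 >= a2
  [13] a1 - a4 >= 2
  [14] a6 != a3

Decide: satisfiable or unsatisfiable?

Unsatisfiable

Constraints 1, 3, 5, 7, 11, and 13 give a5 − a2 ≥ 2, a2 − a3 ≥ -1, a3 − a1 ≥ -1, a1 − a4 ≥ 2, a4 − a6 ≥ 1, a6 − a5 ≥ -1.
Adding all 6 inequalities: the left sides telescope to 0, and the right sides sum to 2 + (-1) + (-1) + 2 + 1 + (-1) = 2. So 0 ≥ 2, which is false.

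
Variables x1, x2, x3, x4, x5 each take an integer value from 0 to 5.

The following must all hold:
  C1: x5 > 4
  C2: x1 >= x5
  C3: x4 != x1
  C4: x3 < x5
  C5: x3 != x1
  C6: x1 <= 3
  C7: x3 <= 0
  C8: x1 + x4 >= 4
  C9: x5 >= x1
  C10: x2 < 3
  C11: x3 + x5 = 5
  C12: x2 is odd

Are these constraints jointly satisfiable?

Unsatisfiable

From constraint 7: x3 ≤ 0. From constraints 2 and 6: x5 ≤ x1 ≤ 3. Hence x3 + x5 ≤ 3. But constraint 11 requires x3 + x5 = 5, and 5 > 3. Contradiction.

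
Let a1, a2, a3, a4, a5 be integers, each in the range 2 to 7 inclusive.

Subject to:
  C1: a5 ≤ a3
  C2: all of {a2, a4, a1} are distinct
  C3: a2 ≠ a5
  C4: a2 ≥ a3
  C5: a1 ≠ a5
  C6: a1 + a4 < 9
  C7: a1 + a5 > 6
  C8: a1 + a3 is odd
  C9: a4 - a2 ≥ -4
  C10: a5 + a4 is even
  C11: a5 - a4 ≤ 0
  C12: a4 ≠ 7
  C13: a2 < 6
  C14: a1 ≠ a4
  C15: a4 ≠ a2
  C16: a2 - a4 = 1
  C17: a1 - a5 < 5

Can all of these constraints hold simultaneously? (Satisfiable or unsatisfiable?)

Satisfiable

One satisfying assignment is a1 = 5, a2 = 3, a3 = 2, a4 = 2, a5 = 2.
For the less obvious constraints — constraint 6: a1 + a4 = 7; constraint 7: a1 + a5 = 7; constraint 9: a4 - a2 = -1 — and the others hold by inspection.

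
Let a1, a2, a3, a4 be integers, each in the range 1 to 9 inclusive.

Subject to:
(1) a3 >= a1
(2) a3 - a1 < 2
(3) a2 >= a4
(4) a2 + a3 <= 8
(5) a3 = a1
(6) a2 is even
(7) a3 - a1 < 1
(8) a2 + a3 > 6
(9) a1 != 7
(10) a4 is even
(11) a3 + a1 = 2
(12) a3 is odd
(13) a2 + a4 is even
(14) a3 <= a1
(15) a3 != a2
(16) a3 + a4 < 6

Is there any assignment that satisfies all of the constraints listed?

The assignment a1 = 1, a2 = 6, a3 = 1, a4 = 2 works:
  constraint 2 holds since a3 - a1 = 0.
  constraint 4 holds since a2 + a3 = 7.
  constraint 7 holds since a3 - a1 = 0.
The rest check out directly.

Satisfiable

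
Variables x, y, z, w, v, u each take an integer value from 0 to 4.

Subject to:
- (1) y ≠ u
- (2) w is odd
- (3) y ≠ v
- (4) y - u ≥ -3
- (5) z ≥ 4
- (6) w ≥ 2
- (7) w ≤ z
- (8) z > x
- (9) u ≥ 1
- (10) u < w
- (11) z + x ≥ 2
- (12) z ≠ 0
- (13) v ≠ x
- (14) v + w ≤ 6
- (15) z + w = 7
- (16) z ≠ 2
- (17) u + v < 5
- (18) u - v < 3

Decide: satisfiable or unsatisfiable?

One satisfying assignment is x = 1, y = 1, z = 4, w = 3, v = 0, u = 2.
For the less obvious constraints — constraint 4: y - u = -1; constraint 11: z + x = 5 — and the others hold by inspection.

Satisfiable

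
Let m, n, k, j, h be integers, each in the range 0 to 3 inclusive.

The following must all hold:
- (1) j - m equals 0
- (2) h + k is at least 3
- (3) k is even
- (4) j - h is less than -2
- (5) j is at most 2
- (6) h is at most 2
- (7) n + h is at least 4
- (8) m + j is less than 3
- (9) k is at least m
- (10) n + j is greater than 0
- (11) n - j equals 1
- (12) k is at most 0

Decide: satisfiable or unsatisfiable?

Unsatisfiable

From constraint 6: h ≤ 2. From constraint 12: k ≤ 0. Hence h + k ≤ 2. But constraint 2 requires h + k ≥ 3, and 3 > 2. Contradiction.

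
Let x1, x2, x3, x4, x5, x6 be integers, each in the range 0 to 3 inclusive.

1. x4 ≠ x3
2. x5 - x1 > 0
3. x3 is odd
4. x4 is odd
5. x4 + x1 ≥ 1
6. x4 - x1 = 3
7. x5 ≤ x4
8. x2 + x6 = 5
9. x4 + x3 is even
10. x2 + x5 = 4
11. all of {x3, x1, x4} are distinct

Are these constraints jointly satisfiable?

Setting (x1, x2, x3, x4, x5, x6) = (0, 3, 1, 3, 1, 2) satisfies everything: constraint 2: x5 - x1 = 1; constraint 5: x4 + x1 = 3; constraint 6: x4 - x1 = 3, and the others follow.

Satisfiable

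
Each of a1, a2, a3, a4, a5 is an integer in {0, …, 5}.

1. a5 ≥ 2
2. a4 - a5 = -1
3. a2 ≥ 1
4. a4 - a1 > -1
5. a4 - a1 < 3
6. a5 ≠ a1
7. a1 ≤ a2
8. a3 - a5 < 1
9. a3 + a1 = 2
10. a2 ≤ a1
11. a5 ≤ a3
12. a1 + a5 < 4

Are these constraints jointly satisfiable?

From constraints 1 and 11: a3 ≥ a5 ≥ 2. From constraints 3 and 10: a1 ≥ a2 ≥ 1. Hence a3 + a1 ≥ 3. But constraint 9 requires a3 + a1 = 2, and 2 < 3. Contradiction.

Unsatisfiable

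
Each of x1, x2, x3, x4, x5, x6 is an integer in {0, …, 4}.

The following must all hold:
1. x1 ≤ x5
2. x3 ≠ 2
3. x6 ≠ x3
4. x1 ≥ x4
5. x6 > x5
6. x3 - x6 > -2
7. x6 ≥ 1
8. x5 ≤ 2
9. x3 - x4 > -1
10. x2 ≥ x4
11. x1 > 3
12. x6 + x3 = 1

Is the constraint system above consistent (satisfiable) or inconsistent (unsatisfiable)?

Unsatisfiable

From constraint 11: x1 ≥ 4. From constraints 1 and 8: x1 ≤ x5 and x5 ≤ 2, so x1 ≤ 2. But 2 < 4, so no value of x1 works.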